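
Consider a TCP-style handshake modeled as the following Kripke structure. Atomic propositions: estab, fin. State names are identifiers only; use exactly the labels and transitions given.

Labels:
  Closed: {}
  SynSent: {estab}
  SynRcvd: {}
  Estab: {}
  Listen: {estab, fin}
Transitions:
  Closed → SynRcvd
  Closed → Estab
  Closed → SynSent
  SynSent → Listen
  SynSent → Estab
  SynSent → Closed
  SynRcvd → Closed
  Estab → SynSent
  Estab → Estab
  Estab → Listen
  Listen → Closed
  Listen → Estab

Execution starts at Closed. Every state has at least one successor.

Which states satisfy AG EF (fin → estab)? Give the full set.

{Closed, SynSent, SynRcvd, Estab, Listen}

States satisfying EF (fin → estab): {Closed, SynSent, SynRcvd, Estab, Listen}.
States satisfying AG EF (fin → estab): {Closed, SynSent, SynRcvd, Estab, Listen}.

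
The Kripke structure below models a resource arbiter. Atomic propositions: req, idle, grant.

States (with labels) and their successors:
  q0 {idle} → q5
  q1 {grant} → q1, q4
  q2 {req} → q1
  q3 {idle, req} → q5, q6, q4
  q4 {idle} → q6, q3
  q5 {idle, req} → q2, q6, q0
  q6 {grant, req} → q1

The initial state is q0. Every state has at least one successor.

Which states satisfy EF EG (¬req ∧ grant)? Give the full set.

States satisfying EG (¬req ∧ grant): {q1}.
States satisfying EF EG (¬req ∧ grant): {q0, q1, q2, q3, q4, q5, q6}.

{q0, q1, q2, q3, q4, q5, q6}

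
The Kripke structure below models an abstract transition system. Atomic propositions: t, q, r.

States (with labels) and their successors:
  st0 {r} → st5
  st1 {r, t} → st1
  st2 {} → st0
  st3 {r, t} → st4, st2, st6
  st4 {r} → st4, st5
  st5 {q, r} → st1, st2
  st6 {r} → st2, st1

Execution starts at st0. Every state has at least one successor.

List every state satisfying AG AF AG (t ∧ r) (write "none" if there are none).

{st1}

States satisfying AF AG (t ∧ r): {st1}.
States satisfying AG AF AG (t ∧ r): {st1}.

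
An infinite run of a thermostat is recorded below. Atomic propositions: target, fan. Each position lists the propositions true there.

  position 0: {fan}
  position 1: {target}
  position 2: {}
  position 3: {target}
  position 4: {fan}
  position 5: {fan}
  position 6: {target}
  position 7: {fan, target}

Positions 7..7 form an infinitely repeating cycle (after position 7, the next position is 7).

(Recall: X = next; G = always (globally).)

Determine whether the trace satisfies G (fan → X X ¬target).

fan → X X ¬target must hold at every position from 0 onward. It fails at position 4, so G (fan → X X ¬target) is false.
Positions where fan holds: 0, 4, 5, 7.
Check X X ¬target at each: 0→ok, 4→fails, 5→fails, 7→fails.

Violated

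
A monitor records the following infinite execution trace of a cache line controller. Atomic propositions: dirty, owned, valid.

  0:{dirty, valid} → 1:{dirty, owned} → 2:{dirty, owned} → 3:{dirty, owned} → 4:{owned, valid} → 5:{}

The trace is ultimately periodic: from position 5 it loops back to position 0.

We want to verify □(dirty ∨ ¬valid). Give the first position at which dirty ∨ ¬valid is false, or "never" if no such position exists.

Check dirty ∨ ¬valid at each position in order: 0 ✓, 1 ✓, 2 ✓, 3 ✓.
At position 4 the labels are {owned, valid}, so dirty ∨ ¬valid is false there. This is the first violation.

4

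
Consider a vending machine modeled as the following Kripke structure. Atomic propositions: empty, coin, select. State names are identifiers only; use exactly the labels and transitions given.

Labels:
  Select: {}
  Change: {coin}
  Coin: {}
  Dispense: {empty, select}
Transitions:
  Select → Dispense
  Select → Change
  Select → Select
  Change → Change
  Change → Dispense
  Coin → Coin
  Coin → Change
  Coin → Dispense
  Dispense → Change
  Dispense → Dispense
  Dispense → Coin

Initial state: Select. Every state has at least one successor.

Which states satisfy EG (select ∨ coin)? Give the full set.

States satisfying select ∨ coin: {Change, Dispense}.
States satisfying EG (select ∨ coin): {Change, Dispense}.

{Change, Dispense}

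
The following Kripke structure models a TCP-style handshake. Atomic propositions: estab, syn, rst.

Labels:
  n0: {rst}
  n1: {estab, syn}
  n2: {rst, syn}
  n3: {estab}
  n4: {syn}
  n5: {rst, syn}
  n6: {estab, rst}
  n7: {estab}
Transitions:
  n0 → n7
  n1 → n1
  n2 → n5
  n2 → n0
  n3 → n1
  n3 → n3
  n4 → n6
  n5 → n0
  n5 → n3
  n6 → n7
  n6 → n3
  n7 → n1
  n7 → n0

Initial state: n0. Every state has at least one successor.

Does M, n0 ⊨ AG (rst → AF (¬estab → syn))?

Satisfied

States satisfying rst → AF (¬estab → syn): {n0, n1, n2, n3, n4, n5, n6, n7}.
States satisfying AG (rst → AF (¬estab → syn)): {n0, n1, n2, n3, n4, n5, n6, n7}.
Every state reachable from n0 satisfies rst → AF (¬estab → syn).
n0 ∈ Sat(AG (rst → AF (¬estab → syn))).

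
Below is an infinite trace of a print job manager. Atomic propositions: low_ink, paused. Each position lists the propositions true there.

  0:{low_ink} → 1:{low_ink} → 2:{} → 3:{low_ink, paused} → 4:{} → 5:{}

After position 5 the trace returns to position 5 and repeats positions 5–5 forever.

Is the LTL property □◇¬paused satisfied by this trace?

Holds

◇¬paused holds at every position 0..5, and those are all positions ever visited, so □◇¬paused holds.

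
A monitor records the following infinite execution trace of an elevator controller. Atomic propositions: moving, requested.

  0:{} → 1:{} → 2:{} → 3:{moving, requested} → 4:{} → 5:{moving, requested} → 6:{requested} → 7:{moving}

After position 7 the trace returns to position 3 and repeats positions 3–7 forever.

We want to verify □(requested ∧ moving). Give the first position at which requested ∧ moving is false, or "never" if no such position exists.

0

At position 0 the labels are {}, so requested ∧ moving is false there. This is the first violation.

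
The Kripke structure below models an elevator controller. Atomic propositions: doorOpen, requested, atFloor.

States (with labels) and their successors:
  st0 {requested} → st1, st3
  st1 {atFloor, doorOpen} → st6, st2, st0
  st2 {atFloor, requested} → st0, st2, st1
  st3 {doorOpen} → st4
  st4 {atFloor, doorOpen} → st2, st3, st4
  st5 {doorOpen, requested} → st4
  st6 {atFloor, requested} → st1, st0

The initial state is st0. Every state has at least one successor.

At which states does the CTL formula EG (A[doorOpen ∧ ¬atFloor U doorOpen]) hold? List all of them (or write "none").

{st3, st4, st5}

States satisfying A[doorOpen ∧ ¬atFloor U doorOpen]: {st1, st3, st4, st5}.
States satisfying EG (A[doorOpen ∧ ¬atFloor U doorOpen]): {st3, st4, st5}.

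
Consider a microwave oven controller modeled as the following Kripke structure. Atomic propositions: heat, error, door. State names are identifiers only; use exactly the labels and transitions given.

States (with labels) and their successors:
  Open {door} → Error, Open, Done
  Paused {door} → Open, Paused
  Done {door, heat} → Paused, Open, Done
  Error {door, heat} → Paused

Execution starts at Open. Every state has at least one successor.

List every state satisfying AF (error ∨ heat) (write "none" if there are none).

{Done, Error}

States satisfying error ∨ heat: {Done, Error}.
States satisfying AF (error ∨ heat): {Done, Error}.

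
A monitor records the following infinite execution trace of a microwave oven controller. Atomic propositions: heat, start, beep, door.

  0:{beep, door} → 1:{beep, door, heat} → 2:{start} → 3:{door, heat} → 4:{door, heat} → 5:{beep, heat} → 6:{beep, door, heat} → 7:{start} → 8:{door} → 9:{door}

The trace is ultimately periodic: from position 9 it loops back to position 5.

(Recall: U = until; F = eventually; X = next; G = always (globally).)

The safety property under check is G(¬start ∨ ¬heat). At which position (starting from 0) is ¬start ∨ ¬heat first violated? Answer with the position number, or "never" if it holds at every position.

never

¬start ∨ ¬heat holds at every position 0..9, and those are all the positions the trace ever visits, so the invariant G(¬start ∨ ¬heat) is never violated.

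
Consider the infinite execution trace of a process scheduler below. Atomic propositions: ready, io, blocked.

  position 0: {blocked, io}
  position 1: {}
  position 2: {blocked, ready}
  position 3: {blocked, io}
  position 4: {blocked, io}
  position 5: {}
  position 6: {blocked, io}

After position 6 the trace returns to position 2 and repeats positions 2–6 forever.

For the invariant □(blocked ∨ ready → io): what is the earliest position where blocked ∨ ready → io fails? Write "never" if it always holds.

Check blocked ∨ ready → io at each position in order: 0 ✓, 1 ✓.
At position 2 the labels are {blocked, ready}, so blocked ∨ ready → io is false there. This is the first violation.

2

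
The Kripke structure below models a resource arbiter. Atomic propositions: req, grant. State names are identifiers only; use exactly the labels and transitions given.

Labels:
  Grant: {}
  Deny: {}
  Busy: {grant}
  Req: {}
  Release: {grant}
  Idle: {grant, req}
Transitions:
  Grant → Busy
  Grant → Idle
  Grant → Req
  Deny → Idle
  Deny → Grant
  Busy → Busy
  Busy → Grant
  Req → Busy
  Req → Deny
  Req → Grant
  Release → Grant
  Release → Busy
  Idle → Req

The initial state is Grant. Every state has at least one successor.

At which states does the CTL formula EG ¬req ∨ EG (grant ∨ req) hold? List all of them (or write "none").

{Grant, Deny, Busy, Req, Release}

States satisfying ¬req: {Grant, Deny, Busy, Req, Release}.
States satisfying EG ¬req: {Grant, Deny, Busy, Req, Release}.
States satisfying grant ∨ req: {Busy, Release, Idle}.
States satisfying EG (grant ∨ req): {Busy, Release}.
States satisfying EG ¬req ∨ EG (grant ∨ req): {Grant, Deny, Busy, Req, Release}.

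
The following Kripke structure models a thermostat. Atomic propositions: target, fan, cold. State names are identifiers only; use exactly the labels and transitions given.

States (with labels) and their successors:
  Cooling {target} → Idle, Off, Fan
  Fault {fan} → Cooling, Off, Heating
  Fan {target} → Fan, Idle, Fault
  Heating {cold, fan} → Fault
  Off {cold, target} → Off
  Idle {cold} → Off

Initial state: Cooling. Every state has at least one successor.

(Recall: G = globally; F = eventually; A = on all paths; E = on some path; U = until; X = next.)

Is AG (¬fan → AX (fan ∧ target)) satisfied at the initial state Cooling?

States satisfying ¬fan → AX (fan ∧ target): {Fault, Heating}.
States satisfying AG (¬fan → AX (fan ∧ target)): ∅.
Cooling is reachable from Cooling and violates ¬fan → AX (fan ∧ target), so AG fails at Cooling.
Cooling ∉ Sat(AG (¬fan → AX (fan ∧ target))).

Does not hold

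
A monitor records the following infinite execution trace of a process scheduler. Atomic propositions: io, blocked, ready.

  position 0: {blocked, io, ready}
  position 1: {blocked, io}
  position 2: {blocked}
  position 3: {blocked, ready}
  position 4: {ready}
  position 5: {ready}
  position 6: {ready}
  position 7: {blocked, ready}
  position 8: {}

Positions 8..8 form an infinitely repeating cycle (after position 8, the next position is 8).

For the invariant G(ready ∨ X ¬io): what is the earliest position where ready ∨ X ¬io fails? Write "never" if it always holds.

ready ∨ X ¬io holds at every position 0..8, and those are all the positions the trace ever visits, so the invariant G(ready ∨ X ¬io) is never violated.

never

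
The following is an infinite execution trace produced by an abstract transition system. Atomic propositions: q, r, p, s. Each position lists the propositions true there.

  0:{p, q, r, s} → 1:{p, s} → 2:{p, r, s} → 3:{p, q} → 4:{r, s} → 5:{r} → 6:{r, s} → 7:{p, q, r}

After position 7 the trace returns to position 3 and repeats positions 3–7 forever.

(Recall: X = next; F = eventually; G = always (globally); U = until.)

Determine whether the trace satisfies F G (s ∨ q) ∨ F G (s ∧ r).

No

G (s ∨ q) is false at every position 0..7, so it never becomes true and F G (s ∨ q) fails.
G (s ∧ r) is false at every position 0..7, so it never becomes true and F G (s ∧ r) fails.
At position 0: F G (s ∨ q) is false; F G (s ∧ r) is false; so F G (s ∨ q) ∨ F G (s ∧ r) is false.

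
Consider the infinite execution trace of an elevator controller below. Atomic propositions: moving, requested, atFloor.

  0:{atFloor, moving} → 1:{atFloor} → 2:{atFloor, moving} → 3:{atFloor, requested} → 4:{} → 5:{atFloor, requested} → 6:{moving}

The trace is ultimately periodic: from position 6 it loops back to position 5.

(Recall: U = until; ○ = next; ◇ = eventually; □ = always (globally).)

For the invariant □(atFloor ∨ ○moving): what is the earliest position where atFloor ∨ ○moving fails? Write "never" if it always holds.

4

Check atFloor ∨ ○moving at each position in order: 0 ✓, 1 ✓, 2 ✓, 3 ✓.
At position 4 the labels are {} and the next position 5 has {atFloor, requested}, so atFloor ∨ ○moving is false there. This is the first violation.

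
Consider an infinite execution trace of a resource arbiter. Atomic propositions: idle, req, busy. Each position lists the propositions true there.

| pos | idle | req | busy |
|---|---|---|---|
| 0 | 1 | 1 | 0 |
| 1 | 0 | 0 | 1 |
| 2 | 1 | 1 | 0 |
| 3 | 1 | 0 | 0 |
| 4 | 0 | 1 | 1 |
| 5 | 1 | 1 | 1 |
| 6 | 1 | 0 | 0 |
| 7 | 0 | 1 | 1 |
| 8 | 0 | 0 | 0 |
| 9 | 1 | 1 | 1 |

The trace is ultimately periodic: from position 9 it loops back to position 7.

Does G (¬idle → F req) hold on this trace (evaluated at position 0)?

¬idle → F req holds at every position 0..9, and those are all positions ever visited, so G (¬idle → F req) holds.
Positions where ¬idle holds: 1, 4, 7, 8.
Check F req at each: 1→ok, 4→ok, 7→ok, 8→ok.

Satisfied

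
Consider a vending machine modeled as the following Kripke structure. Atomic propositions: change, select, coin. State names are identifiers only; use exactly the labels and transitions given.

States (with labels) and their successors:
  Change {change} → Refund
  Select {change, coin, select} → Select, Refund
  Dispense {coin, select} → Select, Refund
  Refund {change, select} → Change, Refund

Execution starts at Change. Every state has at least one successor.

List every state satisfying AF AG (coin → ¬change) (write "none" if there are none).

{Change, Refund}

States satisfying AG (coin → ¬change): {Change, Refund}.
States satisfying AF AG (coin → ¬change): {Change, Refund}.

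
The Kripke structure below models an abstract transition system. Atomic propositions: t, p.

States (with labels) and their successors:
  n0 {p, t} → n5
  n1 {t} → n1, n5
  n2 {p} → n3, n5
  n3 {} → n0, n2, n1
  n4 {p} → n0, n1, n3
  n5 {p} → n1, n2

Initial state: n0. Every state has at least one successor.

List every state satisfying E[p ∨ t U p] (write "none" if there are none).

{n0, n1, n2, n4, n5}

States satisfying p ∨ t: {n0, n1, n2, n4, n5}.
States satisfying p: {n0, n2, n4, n5}.
States satisfying E[p ∨ t U p]: {n0, n1, n2, n4, n5}.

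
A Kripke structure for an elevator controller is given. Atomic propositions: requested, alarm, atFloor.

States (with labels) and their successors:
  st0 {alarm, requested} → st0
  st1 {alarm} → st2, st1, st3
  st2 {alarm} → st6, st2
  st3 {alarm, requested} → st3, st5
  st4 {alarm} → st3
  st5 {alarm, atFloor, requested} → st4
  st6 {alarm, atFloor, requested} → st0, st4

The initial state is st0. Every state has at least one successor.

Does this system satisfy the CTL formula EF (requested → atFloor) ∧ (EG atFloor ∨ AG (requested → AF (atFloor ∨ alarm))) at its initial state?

States satisfying requested → atFloor: {st1, st2, st4, st5, st6}.
States satisfying EF (requested → atFloor): {st1, st2, st3, st4, st5, st6}.
States satisfying atFloor: {st5, st6}.
States satisfying EG atFloor: ∅.
States satisfying requested → AF (atFloor ∨ alarm): {st0, st1, st2, st3, st4, st5, st6}.
States satisfying AG (requested → AF (atFloor ∨ alarm)): {st0, st1, st2, st3, st4, st5, st6}.
States satisfying EG atFloor ∨ AG (requested → AF (atFloor ∨ alarm)): {st0, st1, st2, st3, st4, st5, st6}.
States satisfying EF (requested → atFloor) ∧ (EG atFloor ∨ AG (requested → AF (atFloor ∨ alarm))): {st1, st2, st3, st4, st5, st6}.
st0 ∉ Sat(EF (requested → atFloor) ∧ (EG atFloor ∨ AG (requested → AF (atFloor ∨ alarm)))).

Does not hold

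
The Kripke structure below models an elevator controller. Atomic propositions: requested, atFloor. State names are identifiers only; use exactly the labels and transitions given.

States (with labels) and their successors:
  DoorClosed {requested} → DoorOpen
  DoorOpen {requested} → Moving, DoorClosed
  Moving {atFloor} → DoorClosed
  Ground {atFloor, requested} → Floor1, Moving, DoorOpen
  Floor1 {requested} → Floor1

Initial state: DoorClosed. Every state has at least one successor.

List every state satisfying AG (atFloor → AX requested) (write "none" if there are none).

States satisfying atFloor → AX requested: {DoorClosed, DoorOpen, Moving, Floor1}.
States satisfying AG (atFloor → AX requested): {DoorClosed, DoorOpen, Moving, Floor1}.

{DoorClosed, DoorOpen, Moving, Floor1}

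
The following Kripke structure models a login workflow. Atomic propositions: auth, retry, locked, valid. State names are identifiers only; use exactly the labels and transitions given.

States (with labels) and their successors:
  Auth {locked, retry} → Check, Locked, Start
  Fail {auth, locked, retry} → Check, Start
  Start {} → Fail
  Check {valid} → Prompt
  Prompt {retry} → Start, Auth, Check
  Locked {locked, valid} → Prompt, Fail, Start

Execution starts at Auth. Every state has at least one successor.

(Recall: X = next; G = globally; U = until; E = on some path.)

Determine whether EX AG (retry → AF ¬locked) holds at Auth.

States satisfying AG (retry → AF ¬locked): {Auth, Fail, Start, Check, Prompt, Locked}.
States satisfying EX AG (retry → AF ¬locked): {Auth, Fail, Start, Check, Prompt, Locked}.
Auth ∈ Sat(EX AG (retry → AF ¬locked)).

Holds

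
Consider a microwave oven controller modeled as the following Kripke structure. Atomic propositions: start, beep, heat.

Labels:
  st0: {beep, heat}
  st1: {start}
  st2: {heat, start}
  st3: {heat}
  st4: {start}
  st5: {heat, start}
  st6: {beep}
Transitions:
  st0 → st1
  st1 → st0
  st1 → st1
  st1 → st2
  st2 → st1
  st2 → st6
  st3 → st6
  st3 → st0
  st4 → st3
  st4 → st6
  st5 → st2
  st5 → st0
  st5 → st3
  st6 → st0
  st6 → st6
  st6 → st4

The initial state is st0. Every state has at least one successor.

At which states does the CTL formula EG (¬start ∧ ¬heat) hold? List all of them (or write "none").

States satisfying ¬start ∧ ¬heat: {st6}.
States satisfying EG (¬start ∧ ¬heat): {st6}.

{st6}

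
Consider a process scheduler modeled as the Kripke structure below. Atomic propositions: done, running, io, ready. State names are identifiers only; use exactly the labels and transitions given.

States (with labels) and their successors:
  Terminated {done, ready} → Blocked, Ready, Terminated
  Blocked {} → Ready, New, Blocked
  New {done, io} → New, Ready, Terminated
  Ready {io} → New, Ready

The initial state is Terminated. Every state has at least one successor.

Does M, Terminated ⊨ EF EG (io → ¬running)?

Satisfied

States satisfying EG (io → ¬running): {Terminated, Blocked, New, Ready}.
States satisfying EF EG (io → ¬running): {Terminated, Blocked, New, Ready}.
Some path from Terminated reaches a state where EG (io → ¬running) holds.
Terminated ∈ Sat(EF EG (io → ¬running)).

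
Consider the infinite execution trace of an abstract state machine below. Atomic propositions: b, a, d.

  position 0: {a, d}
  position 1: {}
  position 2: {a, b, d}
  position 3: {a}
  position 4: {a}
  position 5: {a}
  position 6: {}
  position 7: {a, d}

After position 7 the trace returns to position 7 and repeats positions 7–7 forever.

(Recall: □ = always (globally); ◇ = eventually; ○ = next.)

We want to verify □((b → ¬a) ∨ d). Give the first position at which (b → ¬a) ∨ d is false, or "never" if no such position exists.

(b → ¬a) ∨ d holds at every position 0..7, and those are all the positions the trace ever visits, so the invariant □((b → ¬a) ∨ d) is never violated.

never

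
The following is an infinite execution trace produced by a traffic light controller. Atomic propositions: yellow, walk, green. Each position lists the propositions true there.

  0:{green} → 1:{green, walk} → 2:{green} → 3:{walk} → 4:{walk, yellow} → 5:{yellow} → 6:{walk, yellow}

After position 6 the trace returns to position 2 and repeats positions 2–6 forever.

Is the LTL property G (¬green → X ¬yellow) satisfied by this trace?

¬green → X ¬yellow must hold at every position from 0 onward. It fails at position 3, so G (¬green → X ¬yellow) is false.
Positions where ¬green holds: 3, 4, 5, 6.
Check X ¬yellow at each: 3→fails, 4→fails, 5→fails, 6→ok.

Does not hold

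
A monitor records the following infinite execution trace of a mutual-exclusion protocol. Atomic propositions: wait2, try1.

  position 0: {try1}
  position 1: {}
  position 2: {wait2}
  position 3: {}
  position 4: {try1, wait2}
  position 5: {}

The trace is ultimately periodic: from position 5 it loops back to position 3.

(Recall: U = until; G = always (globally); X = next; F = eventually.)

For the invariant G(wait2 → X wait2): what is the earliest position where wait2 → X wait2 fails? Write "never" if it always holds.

Check wait2 → X wait2 at each position in order: 0 ✓, 1 ✓.
At position 2 the labels are {wait2} and the next position 3 has {}, so wait2 → X wait2 is false there. This is the first violation.

2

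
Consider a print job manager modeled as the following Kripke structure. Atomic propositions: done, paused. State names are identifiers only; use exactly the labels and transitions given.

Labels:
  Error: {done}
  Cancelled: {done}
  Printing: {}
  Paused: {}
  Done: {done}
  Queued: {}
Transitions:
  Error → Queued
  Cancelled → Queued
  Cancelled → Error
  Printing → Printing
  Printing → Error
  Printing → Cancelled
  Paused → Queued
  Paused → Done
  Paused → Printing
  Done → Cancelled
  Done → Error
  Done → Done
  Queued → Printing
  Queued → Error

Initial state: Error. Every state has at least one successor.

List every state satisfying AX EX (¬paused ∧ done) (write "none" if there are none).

States satisfying EX (¬paused ∧ done): {Cancelled, Printing, Paused, Done, Queued}.
States satisfying AX EX (¬paused ∧ done): {Error, Paused}.

{Error, Paused}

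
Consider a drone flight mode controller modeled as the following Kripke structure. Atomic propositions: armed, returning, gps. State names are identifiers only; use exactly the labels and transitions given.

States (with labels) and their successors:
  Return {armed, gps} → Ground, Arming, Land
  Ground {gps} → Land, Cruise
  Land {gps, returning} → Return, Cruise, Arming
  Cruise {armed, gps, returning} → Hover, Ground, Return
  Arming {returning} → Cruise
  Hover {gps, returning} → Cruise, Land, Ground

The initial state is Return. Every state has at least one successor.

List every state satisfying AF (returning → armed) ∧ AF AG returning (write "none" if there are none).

none

States satisfying returning → armed: {Return, Ground, Cruise}.
States satisfying AF (returning → armed): {Return, Ground, Land, Cruise, Arming, Hover}.
States satisfying AG returning: ∅.
States satisfying AF AG returning: ∅.
States satisfying AF (returning → armed) ∧ AF AG returning: ∅.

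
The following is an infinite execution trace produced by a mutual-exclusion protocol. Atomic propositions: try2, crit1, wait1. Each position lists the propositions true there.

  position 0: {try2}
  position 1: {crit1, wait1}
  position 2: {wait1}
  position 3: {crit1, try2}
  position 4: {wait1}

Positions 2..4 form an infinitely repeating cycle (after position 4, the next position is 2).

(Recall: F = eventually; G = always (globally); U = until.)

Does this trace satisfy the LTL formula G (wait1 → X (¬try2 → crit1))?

No

wait1 → X (¬try2 → crit1) must hold at every position from 0 onward. It fails at position 1, so G (wait1 → X (¬try2 → crit1)) is false.
Positions where wait1 holds: 1, 2, 4.
Check X (¬try2 → crit1) at each: 1→fails, 2→ok, 4→fails.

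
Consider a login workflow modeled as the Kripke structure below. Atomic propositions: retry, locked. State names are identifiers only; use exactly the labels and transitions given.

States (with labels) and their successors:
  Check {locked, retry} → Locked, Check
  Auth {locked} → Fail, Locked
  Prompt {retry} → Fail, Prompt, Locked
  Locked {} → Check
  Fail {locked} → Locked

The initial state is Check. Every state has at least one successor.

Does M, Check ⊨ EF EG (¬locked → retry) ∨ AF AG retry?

States satisfying EG (¬locked → retry): {Check, Prompt}.
States satisfying EF EG (¬locked → retry): {Check, Auth, Prompt, Locked, Fail}.
States satisfying AG retry: ∅.
States satisfying AF AG retry: ∅.
States satisfying EF EG (¬locked → retry) ∨ AF AG retry: {Check, Auth, Prompt, Locked, Fail}.
Check ∈ Sat(EF EG (¬locked → retry) ∨ AF AG retry).

Satisfied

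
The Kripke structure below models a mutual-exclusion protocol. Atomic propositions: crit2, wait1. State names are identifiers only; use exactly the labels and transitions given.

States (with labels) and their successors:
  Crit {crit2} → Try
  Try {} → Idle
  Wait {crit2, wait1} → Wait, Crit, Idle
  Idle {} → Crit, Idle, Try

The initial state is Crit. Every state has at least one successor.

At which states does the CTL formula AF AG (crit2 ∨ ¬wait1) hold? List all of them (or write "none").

States satisfying AG (crit2 ∨ ¬wait1): {Crit, Try, Wait, Idle}.
States satisfying AF AG (crit2 ∨ ¬wait1): {Crit, Try, Wait, Idle}.

{Crit, Try, Wait, Idle}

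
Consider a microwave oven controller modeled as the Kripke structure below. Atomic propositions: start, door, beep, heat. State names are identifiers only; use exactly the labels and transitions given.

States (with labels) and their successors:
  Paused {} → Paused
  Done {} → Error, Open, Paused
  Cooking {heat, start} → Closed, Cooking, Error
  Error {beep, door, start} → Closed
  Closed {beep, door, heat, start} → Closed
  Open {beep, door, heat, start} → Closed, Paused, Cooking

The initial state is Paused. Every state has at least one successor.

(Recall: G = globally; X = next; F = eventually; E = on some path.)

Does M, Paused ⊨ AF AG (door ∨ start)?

States satisfying AG (door ∨ start): {Cooking, Error, Closed}.
States satisfying AF AG (door ∨ start): {Cooking, Error, Closed}.
There is a path from Paused along which AG (door ∨ start) never holds.
Paused ∉ Sat(AF AG (door ∨ start)).

No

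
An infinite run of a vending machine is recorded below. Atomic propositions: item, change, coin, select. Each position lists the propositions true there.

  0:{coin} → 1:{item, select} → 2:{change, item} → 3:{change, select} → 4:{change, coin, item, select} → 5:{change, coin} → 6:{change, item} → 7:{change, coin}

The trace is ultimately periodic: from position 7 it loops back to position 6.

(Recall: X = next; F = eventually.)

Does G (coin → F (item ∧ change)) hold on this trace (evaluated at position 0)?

Yes

coin → F (item ∧ change) holds at every position 0..7, and those are all positions ever visited, so G (coin → F (item ∧ change)) holds.
Positions where coin holds: 0, 4, 5, 7.
Check F (item ∧ change) at each: 0→ok, 4→ok, 5→ok, 7→ok.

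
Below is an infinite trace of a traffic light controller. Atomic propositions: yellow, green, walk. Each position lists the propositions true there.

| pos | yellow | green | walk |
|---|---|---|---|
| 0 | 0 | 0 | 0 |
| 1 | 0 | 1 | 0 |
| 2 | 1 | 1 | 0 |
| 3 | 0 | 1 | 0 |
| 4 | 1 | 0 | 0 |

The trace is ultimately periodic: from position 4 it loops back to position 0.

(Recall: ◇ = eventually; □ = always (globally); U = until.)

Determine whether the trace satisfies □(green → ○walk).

green → ○walk must hold at every position from 0 onward. It fails at position 1, so □(green → ○walk) is false.
Positions where green holds: 1, 2, 3.
Check ○walk at each: 1→fails, 2→fails, 3→fails.

Does not hold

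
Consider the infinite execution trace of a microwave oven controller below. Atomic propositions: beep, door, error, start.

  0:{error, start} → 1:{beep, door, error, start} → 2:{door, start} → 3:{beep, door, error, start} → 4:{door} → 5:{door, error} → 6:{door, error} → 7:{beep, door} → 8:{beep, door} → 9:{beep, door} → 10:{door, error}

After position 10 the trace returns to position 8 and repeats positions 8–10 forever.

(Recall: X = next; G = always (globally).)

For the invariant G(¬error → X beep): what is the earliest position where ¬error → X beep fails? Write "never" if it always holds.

4

Check ¬error → X beep at each position in order: 0 ✓, 1 ✓, 2 ✓, 3 ✓.
At position 4 the labels are {door} and the next position 5 has {door, error}, so ¬error → X beep is false there. This is the first violation.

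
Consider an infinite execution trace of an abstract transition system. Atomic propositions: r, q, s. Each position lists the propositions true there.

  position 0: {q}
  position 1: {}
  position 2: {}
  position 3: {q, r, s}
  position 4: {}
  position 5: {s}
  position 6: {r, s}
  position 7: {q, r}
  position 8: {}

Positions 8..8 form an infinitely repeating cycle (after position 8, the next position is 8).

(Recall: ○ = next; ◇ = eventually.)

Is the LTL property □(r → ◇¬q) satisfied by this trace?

r → ◇¬q holds at every position 0..8, and those are all positions ever visited, so □(r → ◇¬q) holds.
Positions where r holds: 3, 6, 7.
Check ◇¬q at each: 3→ok, 6→ok, 7→ok.

Holds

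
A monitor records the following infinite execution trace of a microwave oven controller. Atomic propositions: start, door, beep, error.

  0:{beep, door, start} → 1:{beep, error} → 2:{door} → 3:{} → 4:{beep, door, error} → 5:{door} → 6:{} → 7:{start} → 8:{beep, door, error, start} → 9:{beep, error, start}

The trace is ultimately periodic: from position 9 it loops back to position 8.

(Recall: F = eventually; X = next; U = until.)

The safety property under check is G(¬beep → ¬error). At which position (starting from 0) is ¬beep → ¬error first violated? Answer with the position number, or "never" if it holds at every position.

¬beep → ¬error holds at every position 0..9, and those are all the positions the trace ever visits, so the invariant G(¬beep → ¬error) is never violated.

never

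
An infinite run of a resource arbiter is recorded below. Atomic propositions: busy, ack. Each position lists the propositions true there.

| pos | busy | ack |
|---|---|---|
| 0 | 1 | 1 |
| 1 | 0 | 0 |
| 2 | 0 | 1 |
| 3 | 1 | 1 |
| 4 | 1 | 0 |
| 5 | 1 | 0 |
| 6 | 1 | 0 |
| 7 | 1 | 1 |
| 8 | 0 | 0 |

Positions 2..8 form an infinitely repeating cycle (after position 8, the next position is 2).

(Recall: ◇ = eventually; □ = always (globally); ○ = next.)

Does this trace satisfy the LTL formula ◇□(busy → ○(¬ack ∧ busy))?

Violated

□(busy → ○(¬ack ∧ busy)) is false at every position 0..8, so it never becomes true and ◇□(busy → ○(¬ack ∧ busy)) fails.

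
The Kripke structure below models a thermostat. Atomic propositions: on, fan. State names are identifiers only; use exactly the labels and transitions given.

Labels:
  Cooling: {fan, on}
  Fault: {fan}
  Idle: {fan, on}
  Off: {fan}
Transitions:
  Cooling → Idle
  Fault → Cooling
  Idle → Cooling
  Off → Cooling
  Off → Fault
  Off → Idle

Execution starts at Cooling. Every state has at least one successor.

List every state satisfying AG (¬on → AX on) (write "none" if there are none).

States satisfying ¬on → AX on: {Cooling, Fault, Idle}.
States satisfying AG (¬on → AX on): {Cooling, Fault, Idle}.

{Cooling, Fault, Idle}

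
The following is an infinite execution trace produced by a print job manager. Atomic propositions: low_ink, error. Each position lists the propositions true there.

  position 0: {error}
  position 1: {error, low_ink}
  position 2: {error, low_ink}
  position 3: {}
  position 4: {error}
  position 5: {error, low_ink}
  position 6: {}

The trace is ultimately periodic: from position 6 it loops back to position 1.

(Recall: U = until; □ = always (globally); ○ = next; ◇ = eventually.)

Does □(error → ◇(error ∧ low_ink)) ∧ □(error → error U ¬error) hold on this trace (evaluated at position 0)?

error → ◇(error ∧ low_ink) holds at every position 0..6, and those are all positions ever visited, so □(error → ◇(error ∧ low_ink)) holds.
Positions where error holds: 0, 1, 2, 4, 5.
Check ◇(error ∧ low_ink) at each: 0→ok, 1→ok, 2→ok, 4→ok, 5→ok.
error → error U ¬error holds at every position 0..6, and those are all positions ever visited, so □(error → error U ¬error) holds.
Positions where error holds: 0, 1, 2, 4, 5.
Check error U ¬error at each: 0→ok, 1→ok, 2→ok, 4→ok, 5→ok.
At position 0: □(error → ◇(error ∧ low_ink)) is true; □(error → error U ¬error) is true; so □(error → ◇(error ∧ low_ink)) ∧ □(error → error U ¬error) is true.

Yes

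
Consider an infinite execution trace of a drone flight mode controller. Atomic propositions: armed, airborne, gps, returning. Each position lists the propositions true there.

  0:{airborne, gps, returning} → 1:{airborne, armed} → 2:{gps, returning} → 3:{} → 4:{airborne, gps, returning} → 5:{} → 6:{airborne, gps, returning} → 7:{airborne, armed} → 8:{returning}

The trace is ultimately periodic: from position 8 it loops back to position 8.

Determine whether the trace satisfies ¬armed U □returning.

Does not hold

Walking from position 0: at position 1, □returning has not yet held and ¬armed fails, so ¬armed U □returning is false.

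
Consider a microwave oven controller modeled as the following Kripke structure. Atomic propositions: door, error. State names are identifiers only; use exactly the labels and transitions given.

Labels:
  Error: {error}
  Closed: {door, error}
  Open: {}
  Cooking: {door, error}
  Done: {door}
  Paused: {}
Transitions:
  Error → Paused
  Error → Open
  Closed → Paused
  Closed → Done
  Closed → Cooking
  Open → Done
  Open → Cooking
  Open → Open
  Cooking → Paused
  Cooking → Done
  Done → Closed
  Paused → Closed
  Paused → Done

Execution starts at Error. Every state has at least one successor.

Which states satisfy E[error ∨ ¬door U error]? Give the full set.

States satisfying error ∨ ¬door: {Error, Closed, Open, Cooking, Paused}.
States satisfying error: {Error, Closed, Cooking}.
States satisfying E[error ∨ ¬door U error]: {Error, Closed, Open, Cooking, Paused}.

{Error, Closed, Open, Cooking, Paused}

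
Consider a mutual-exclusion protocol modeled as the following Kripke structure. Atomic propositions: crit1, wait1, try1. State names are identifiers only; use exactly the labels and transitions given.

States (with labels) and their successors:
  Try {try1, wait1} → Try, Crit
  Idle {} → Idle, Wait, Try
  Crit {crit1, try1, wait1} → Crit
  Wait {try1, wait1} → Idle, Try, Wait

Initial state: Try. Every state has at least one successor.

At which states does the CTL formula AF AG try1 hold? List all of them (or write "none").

States satisfying AG try1: {Try, Crit}.
States satisfying AF AG try1: {Try, Crit}.

{Try, Crit}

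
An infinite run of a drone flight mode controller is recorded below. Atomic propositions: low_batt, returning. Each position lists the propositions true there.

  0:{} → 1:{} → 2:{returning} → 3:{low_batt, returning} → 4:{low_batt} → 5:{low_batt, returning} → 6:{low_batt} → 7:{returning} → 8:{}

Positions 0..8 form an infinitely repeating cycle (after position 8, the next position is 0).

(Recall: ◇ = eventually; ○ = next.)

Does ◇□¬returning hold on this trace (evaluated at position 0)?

Violated

□¬returning is false at every position 0..8, so it never becomes true and ◇□¬returning fails.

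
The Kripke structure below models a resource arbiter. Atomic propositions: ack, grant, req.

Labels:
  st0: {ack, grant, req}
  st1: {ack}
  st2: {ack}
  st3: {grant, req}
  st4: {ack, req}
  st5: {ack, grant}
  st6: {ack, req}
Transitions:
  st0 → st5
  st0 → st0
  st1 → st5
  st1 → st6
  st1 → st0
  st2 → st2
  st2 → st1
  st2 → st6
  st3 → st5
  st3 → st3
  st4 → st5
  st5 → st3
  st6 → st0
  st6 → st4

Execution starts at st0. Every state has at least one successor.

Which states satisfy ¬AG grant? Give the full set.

States satisfying grant: {st0, st3, st5}.
States satisfying AG grant: {st0, st3, st5}.
States satisfying ¬AG grant: {st1, st2, st4, st6}.

{st1, st2, st4, st6}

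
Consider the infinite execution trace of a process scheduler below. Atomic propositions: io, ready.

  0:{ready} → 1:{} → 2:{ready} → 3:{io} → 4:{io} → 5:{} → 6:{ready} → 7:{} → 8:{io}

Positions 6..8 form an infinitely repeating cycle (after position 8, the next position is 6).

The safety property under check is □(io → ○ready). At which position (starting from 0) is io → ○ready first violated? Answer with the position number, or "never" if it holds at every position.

Check io → ○ready at each position in order: 0 ✓, 1 ✓, 2 ✓.
At position 3 the labels are {io} and the next position 4 has {io}, so io → ○ready is false there. This is the first violation.

3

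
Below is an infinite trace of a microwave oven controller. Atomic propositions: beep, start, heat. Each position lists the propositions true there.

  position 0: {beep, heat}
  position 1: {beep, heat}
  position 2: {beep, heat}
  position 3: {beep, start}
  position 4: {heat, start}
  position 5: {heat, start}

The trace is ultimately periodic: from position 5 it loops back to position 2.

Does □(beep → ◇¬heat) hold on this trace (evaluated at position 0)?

Holds

beep → ◇¬heat holds at every position 0..5, and those are all positions ever visited, so □(beep → ◇¬heat) holds.
Positions where beep holds: 0, 1, 2, 3.
Check ◇¬heat at each: 0→ok, 1→ok, 2→ok, 3→ok.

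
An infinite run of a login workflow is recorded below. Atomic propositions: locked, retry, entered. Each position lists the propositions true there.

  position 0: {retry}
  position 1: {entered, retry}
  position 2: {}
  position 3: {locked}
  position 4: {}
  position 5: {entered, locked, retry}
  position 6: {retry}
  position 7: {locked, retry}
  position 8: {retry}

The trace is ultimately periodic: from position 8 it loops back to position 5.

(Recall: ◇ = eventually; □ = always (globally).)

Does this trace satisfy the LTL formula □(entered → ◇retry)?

Yes

entered → ◇retry holds at every position 0..8, and those are all positions ever visited, so □(entered → ◇retry) holds.
Positions where entered holds: 1, 5.
Check ◇retry at each: 1→ok, 5→ok.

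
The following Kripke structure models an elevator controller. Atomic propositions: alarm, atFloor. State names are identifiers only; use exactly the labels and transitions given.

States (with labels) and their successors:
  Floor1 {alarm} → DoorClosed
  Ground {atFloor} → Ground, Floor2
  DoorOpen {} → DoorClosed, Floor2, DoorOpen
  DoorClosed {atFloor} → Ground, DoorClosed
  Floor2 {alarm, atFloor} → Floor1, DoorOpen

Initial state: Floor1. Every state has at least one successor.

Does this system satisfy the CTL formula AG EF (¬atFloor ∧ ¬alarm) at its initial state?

Yes

States satisfying EF (¬atFloor ∧ ¬alarm): {Floor1, Ground, DoorOpen, DoorClosed, Floor2}.
States satisfying AG EF (¬atFloor ∧ ¬alarm): {Floor1, Ground, DoorOpen, DoorClosed, Floor2}.
Every state reachable from Floor1 satisfies EF (¬atFloor ∧ ¬alarm).
Floor1 ∈ Sat(AG EF (¬atFloor ∧ ¬alarm)).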